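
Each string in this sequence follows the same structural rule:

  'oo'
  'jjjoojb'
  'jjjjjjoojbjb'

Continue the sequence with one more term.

Every step adds jjj to the front and jb to the end of the previous string.
One more step from jjjjjjoojbjb gives the answer.

jjjjjjjjjoojbjbjb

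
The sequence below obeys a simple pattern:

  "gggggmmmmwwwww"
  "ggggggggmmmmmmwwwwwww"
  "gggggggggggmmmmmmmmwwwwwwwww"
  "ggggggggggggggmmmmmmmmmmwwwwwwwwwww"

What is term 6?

The n-th term is 3n+2 g's then 2n+2 m's then 2n+3 w's (n = 1, 2, …).
Setting n = 6 gives 20, 14, 15 characters in each block.

ggggggggggggggggggggmmmmmmmmmmmmmmwwwwwwwwwwwwwww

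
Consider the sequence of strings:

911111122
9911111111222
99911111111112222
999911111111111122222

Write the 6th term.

Reading off run lengths: 9 runs 1, 2, 3, 4; 1 runs 6, 8, 10, 12; 2 runs 2, 3, 4, 5 — each is linear in n, where the shown terms are n = 2, 3, 4, 5.
Setting n = 7 gives 6, 16, 7 characters in each block.

99999911111111111111112222222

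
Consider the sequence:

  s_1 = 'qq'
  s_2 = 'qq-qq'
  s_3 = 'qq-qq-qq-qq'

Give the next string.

qq-qq-qq-qq-qq-qq-qq-qq

Every step duplicates the string with '-' between the halves.
So the next term is two copies of qq-qq-qq-qq with '-' between the halves.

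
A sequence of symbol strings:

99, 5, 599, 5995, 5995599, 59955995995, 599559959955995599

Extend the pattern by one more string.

Each term (from the third on) is the previous term followed by the one before it: term 3 = 5·99 = 599.
So term 8 is 599559959955995599·59955995995.

59955995995599559959955995995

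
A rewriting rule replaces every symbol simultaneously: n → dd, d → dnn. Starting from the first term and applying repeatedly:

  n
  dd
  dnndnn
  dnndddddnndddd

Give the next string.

Applying the rule to each of the 14 symbols of dnndddddnndddd gives the pieces dnn dd dd dnn dnn dnn dnn dnn dd dd dnn dnn dnn dnn, which concatenate to the answer.

dnndddddnndnndnndnndnndddddnndnndnndnn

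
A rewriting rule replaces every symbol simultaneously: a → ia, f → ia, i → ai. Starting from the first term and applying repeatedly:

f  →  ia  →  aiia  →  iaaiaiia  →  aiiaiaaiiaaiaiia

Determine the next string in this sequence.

Replace each of the 16 characters of aiiaiaaiiaaiaiia in place — ia ai ai ia ai ia ia ai ai ia ia ai ia ai ai ia — and concatenate.

iaaiaiiaaiiaiaaiaiiaiaaiiaaiaiia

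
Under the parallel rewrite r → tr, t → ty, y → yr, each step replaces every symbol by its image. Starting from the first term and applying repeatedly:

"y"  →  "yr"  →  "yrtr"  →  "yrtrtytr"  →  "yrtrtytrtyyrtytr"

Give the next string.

Replace each of the 16 characters of yrtrtytrtyyrtytr in place — yr tr ty tr ty yr ty tr ty yr yr tr ty yr ty tr — and concatenate.

yrtrtytrtyyrtytrtyyryrtrtyyrtytr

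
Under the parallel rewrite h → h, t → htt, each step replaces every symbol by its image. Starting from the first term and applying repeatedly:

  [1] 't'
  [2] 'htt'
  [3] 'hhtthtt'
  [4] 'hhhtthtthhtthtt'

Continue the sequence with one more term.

φ(hhhtthtthhtthtt) expands symbol-by-symbol to h h h htt htt h htt htt h h htt htt h htt htt; joining the 15 pieces gives the next term.

hhhhtthtthhtthtthhhtthtthhtthtt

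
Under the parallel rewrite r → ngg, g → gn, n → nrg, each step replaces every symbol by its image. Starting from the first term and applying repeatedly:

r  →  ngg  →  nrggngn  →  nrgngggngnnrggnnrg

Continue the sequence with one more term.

φ(nrgngggngnnrggnnrg) expands symbol-by-symbol to nrg ngg gn nrg gn gn gn nrg gn nrg nrg ngg gn gn nrg nrg ngg gn; joining the 18 pieces gives the next term.

nrgngggnnrggngngnnrggnnrgnrgngggngnnrgnrgngggn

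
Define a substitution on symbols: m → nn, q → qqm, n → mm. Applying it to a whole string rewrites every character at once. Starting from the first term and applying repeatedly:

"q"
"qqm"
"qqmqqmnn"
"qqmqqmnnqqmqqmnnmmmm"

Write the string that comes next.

φ(qqmqqmnnqqmqqmnnmmmm) expands symbol-by-symbol to qqm qqm nn qqm qqm nn mm mm qqm qqm nn qqm qqm nn mm mm nn nn nn nn; joining the 20 pieces gives the next term.

qqmqqmnnqqmqqmnnmmmmqqmqqmnnqqmqqmnnmmmmnnnnnnnn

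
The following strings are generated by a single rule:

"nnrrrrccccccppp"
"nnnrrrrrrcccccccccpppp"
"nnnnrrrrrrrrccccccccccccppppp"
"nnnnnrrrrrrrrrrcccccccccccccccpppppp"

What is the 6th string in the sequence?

The n-th term is n n's then 2n r's then 3n c's then n+1 p's, where the shown terms are n = 2, 3, 4, 5.
Setting n = 7 gives 7, 14, 21, 8 characters in each block.

nnnnnnnrrrrrrrrrrrrrrcccccccccccccccccccccpppppppp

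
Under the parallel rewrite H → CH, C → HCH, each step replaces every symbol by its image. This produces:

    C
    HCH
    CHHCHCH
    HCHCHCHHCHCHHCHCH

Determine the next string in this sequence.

Rewriting the 17 symbols of HCHCHCHHCHCHHCHCH one by one yields CH HCH CH HCH CH HCH CH CH HCH CH HCH CH CH HCH CH HCH CH; concatenated:

CHHCHCHHCHCHHCHCHCHHCHCHHCHCHCHHCHCHHCHCH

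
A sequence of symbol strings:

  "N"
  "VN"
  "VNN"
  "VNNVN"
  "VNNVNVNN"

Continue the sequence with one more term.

From term 3 onward, concatenate the last term with the second-to-last: VN·N = VNN, VNN·VN = VNNVN, …
So term 6 is VNNVNVNN·VNNVN.

VNNVNVNNVNNVN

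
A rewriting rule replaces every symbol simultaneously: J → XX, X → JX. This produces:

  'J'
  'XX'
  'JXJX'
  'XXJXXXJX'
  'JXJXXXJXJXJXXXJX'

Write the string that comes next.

Rewriting the 16 symbols of JXJXXXJXJXJXXXJX one by one yields XX JX XX JX JX JX XX JX XX JX XX JX JX JX XX JX; concatenated:

XXJXXXJXJXJXXXJXXXJXXXJXJXJXXXJX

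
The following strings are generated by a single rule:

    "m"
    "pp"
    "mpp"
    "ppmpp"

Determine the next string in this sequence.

mppppmpp

This is a Fibonacci-style word recurrence s(k) = s(k−2)·s(k−1): e.g. m·pp = mpp.
Continuing: mpp · ppmpp gives term 5.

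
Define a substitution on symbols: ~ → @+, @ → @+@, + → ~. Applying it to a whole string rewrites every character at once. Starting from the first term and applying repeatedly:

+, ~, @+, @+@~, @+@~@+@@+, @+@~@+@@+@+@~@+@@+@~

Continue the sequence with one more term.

Rewriting the 20 symbols of @+@~@+@@+@+@~@+@@+@~ one by one yields @+@ ~ @+@ @+ @+@ ~ @+@ @+@ ~ @+@ ~ @+@ @+ @+@ ~ @+@ @+@ ~ @+@ @+; concatenated:

@+@~@+@@+@+@~@+@@+@~@+@~@+@@+@+@~@+@@+@~@+@@+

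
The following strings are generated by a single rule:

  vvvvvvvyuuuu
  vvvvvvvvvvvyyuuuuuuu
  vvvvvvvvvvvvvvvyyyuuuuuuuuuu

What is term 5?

vvvvvvvvvvvvvvvvvvvvvvvyyyyyuuuuuuuuuuuuuuuu

Reading off run lengths: v runs 7, 11, 15; y runs 1, 2, 3; u runs 4, 7, 10 — each is linear in n (n = 1, 2, …).
For term 5, n = 5, so the run lengths are 23, 5, 16.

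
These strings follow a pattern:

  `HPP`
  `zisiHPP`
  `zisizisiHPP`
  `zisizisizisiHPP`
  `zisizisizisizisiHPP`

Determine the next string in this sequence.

zisizisizisizisizisiHPP

Each term is the previous one with zisi prepended.
So the next term is zisi·zisizisizisizisiHPP.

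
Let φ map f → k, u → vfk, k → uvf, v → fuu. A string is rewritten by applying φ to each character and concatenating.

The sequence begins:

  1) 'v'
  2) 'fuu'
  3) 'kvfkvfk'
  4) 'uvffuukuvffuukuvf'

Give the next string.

φ(uvffuukuvffuukuvf) expands symbol-by-symbol to vfk fuu k k vfk vfk uvf vfk fuu k k vfk vfk uvf vfk fuu k; joining the 17 pieces gives the next term.

vfkfuukkvfkvfkuvfvfkfuukkvfkvfkuvfvfkfuuk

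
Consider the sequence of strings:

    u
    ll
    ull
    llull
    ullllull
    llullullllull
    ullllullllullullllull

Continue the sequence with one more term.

llullullllullullllullllullullllull

From term 3 onward, concatenate the second-to-last term with the last: u·ll = ull, ll·ull = llull, …
Continuing: llullullllull · ullllullllullullllull gives term 8.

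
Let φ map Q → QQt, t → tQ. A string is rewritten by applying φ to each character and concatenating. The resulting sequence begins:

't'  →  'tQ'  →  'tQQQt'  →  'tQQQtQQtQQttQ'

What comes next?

tQQQtQQtQQttQQQtQQttQQQtQQttQtQQQt

Applying the rule to each of the 13 symbols of tQQQtQQtQQttQ gives the pieces tQ QQt QQt QQt tQ QQt QQt tQ QQt QQt tQ tQ QQt, which concatenate to the answer.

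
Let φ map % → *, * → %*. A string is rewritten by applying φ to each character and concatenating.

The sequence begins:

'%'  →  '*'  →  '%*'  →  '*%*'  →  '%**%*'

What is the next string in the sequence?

Apply φ to %**%* symbol by symbol: %→*, *→%*, *→%*, %→*, *→%*; joined: * %* %* * %*.

*%*%**%*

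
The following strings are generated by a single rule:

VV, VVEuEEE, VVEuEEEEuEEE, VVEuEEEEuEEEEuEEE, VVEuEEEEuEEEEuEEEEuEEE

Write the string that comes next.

Every step adds EuEEE to the end: s(k+1) = s(k)·EuEEE.
Applying this once more to VVEuEEEEuEEEEuEEEEuEEE:

VVEuEEEEuEEEEuEEEEuEEEEuEEE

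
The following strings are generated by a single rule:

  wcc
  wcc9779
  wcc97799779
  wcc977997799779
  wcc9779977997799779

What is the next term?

Each term is the previous one with 9779 appended.
So the next term is wcc9779977997799779·9779.

wcc97799779977997799779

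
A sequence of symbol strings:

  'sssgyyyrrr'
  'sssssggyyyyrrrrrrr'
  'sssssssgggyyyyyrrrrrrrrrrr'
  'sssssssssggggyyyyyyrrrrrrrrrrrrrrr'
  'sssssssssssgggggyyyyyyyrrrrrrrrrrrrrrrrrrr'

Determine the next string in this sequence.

sssssssssssssggggggyyyyyyyyrrrrrrrrrrrrrrrrrrrrrrr

The n-th term is 2n+1 s's then n g's then n+2 y's then 4n-1 r's (n = 1, 2, …).
Setting n = 6 gives 13, 6, 8, 23 characters in each block.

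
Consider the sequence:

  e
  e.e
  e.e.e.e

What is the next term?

Every step duplicates the string with '.' between the halves.
One more doubling of e.e.e.e gives the answer.

e.e.e.e.e.e.e.e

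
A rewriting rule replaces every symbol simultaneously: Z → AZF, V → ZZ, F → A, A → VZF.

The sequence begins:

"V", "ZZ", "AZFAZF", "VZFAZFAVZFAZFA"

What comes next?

ZZAZFAVZFAZFAVZFZZAZFAVZFAZFAVZF

Replace each of the 14 characters of VZFAZFAVZFAZFA in place — ZZ AZF A VZF AZF A VZF ZZ AZF A VZF AZF A VZF — and concatenate.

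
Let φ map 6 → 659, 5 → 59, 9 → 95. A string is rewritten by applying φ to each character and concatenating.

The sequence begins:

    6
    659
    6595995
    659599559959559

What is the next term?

φ(659599559959559) expands symbol-by-symbol to 659 59 95 59 95 95 59 59 95 95 59 95 59 59 95; joining the 15 pieces gives the next term.

6595995599595595995955995595995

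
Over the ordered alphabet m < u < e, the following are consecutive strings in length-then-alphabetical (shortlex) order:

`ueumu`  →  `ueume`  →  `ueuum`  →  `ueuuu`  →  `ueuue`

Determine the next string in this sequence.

ueuem

The successor of ueuue increments the rightmost position that isn't already e and resets every position after it to m.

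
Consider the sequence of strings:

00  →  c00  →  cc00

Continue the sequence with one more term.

Each term is the previous one with c prepended.
One more step from cc00 gives the answer.

ccc00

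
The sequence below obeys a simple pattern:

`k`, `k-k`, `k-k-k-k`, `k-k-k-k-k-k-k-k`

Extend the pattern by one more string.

s(k+1) = s(k)·-·s(k) — each term doubles the last with '-' between the halves.
Doubling k-k-k-k-k-k-k-k with '-' between the halves:

k-k-k-k-k-k-k-k-k-k-k-k-k-k-k-k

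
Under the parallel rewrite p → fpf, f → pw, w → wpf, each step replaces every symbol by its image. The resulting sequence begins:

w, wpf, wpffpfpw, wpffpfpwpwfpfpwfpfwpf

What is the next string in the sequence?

wpffpfpwpwfpfpwfpfwpffpfwpfpwfpfpwfpfwpfpwfpfpwwpffpfpw

Replace each of the 21 characters of wpffpfpwpwfpfpwfpfwpf in place — wpf fpf pw pw fpf pw fpf wpf fpf wpf pw fpf pw fpf wpf pw fpf pw wpf fpf pw — and concatenate.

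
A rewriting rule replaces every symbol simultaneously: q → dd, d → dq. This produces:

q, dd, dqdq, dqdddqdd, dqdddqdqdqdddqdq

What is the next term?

Replace each of the 16 characters of dqdddqdqdqdddqdq in place — dq dd dq dq dq dd dq dd dq dd dq dq dq dd dq dd — and concatenate.

dqdddqdqdqdddqdddqdddqdqdqdddqdd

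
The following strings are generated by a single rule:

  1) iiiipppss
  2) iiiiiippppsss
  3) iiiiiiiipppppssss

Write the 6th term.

iiiiiiiiiiiiiippppppppsssssss

Each string has the form i^{2n} p^{n+1} s^{n}, where the shown terms are n = 2, 3, 4.
At n = 7 the blocks have lengths 14, 8, 7.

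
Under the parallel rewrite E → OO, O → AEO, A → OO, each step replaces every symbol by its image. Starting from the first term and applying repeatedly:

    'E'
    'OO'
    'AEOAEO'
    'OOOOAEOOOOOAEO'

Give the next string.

Replace each of the 14 characters of OOOOAEOOOOOAEO in place — AEO AEO AEO AEO OO OO AEO AEO AEO AEO AEO OO OO AEO — and concatenate.

AEOAEOAEOAEOOOOOAEOAEOAEOAEOAEOOOOOAEO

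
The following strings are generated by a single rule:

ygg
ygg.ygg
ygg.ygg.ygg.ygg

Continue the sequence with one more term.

ygg.ygg.ygg.ygg.ygg.ygg.ygg.ygg

Every step duplicates the string with '.' between the halves.
So the next term is two copies of ygg.ygg.ygg.ygg with '.' between the halves.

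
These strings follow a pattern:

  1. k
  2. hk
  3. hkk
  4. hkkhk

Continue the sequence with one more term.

hkkhkhkk

This is a Fibonacci-style word recurrence s(k) = s(k−1)·s(k−2): e.g. hk·k = hkk.
Continuing: hkkhk · hkk gives term 5.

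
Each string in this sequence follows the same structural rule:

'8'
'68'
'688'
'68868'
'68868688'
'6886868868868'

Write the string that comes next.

688686886886868868688

This is a Fibonacci-style word recurrence s(k) = s(k−1)·s(k−2): e.g. 68·8 = 688.
Continuing: 6886868868868 · 68868688 gives term 7.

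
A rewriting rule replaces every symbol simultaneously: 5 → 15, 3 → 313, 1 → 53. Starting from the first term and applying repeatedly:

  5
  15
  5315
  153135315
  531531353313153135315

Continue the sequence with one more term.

Rewriting the 21 symbols of 531531353313153135315 one by one yields 15 313 53 15 313 53 313 15 313 313 53 313 53 15 313 53 313 15 313 53 15; concatenated:

153135315313533131531331353313531531353313153135315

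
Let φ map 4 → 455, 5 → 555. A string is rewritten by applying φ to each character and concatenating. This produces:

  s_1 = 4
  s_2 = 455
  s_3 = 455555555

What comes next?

Expanding 455555555: 4→455, 5→555, 5→555, 5→555, 5→555, 5→555, 5→555, 5→555, 5→555. Concatenated: 455 555 555 555 555 555 555 555 555.

455555555555555555555555555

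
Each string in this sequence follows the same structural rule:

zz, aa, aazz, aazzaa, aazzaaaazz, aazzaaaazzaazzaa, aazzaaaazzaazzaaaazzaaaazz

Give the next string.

This is a Fibonacci-style word recurrence s(k) = s(k−1)·s(k−2): e.g. aa·zz = aazz.
The next term joins aazzaaaazzaazzaaaazzaaaazz and aazzaaaazzaazzaa.

aazzaaaazzaazzaaaazzaaaazzaazzaaaazzaazzaa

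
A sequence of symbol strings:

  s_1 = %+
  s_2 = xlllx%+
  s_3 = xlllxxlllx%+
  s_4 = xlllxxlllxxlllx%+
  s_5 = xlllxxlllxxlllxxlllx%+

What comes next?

The strings grow by a fixed prefix xlllx each time.
Applying this once more to xlllxxlllxxlllxxlllx%+:

xlllxxlllxxlllxxlllxxlllx%+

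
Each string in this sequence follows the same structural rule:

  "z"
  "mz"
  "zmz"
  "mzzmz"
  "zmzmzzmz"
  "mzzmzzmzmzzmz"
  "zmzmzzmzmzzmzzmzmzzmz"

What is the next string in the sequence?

mzzmzzmzmzzmzzmzmzzmzmzzmzzmzmzzmz

Each term (from the third on) is the two preceding terms concatenated in order: term 3 = z·mz = zmz.
Continuing: mzzmzzmzmzzmz · zmzmzzmzmzzmzzmzmzzmz gives term 8.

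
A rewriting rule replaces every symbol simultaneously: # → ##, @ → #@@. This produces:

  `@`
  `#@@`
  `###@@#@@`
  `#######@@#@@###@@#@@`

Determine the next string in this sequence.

Replace each of the 20 characters of #######@@#@@###@@#@@ in place — ## ## ## ## ## ## ## #@@ #@@ ## #@@ #@@ ## ## ## #@@ #@@ ## #@@ #@@ — and concatenate.

###############@@#@@###@@#@@#######@@#@@###@@#@@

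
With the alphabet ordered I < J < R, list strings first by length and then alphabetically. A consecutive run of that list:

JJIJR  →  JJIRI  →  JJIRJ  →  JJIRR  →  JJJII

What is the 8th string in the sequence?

Stepping forward 3 times from JJJII: JJJII → JJJIJ → JJJIR, then the target.

JJJJI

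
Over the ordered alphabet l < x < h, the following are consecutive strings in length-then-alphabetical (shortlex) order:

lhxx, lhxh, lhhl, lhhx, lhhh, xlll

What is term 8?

Stepping forward 2 times from xlll: xlll → xllx, then the target.

xllh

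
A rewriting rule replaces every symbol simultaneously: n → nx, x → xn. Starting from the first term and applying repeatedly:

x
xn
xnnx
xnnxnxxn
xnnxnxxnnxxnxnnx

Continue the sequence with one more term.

Replace each of the 16 characters of xnnxnxxnnxxnxnnx in place — xn nx nx xn nx xn xn nx nx xn xn nx xn nx nx xn — and concatenate.

xnnxnxxnnxxnxnnxnxxnxnnxxnnxnxxn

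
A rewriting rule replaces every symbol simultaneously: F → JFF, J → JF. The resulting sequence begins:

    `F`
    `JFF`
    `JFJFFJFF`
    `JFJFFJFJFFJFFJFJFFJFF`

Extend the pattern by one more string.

JFJFFJFJFFJFFJFJFFJFJFFJFFJFJFFJFFJFJFFJFJFFJFFJFJFFJFF

φ(JFJFFJFJFFJFFJFJFFJFF) expands symbol-by-symbol to JF JFF JF JFF JFF JF JFF JF JFF JFF JF JFF JFF JF JFF JF JFF JFF JF JFF JFF; joining the 21 pieces gives the next term.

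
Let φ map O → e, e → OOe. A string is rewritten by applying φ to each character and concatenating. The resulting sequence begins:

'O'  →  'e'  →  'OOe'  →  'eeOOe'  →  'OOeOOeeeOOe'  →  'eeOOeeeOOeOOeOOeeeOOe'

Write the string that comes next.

Rewriting the 21 symbols of eeOOeeeOOeOOeOOeeeOOe one by one yields OOe OOe e e OOe OOe OOe e e OOe e e OOe e e OOe OOe OOe e e OOe; concatenated:

OOeOOeeeOOeOOeOOeeeOOeeeOOeeeOOeOOeOOeeeOOe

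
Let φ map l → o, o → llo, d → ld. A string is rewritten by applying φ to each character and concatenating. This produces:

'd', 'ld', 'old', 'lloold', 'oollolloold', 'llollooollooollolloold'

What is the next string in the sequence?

oollooollollollooollollollooollooollolloold

Applying the rule to each of the 22 symbols of llollooollooollolloold gives the pieces o o llo o o llo llo llo o o llo llo llo o o llo o o llo llo o ld, which concatenate to the answer.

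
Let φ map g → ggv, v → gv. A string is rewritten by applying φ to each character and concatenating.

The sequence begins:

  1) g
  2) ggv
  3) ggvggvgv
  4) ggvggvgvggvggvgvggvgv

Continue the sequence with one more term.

Replace each of the 21 characters of ggvggvgvggvggvgvggvgv in place — ggv ggv gv ggv ggv gv ggv gv ggv ggv gv ggv ggv gv ggv gv ggv ggv gv ggv gv — and concatenate.

ggvggvgvggvggvgvggvgvggvggvgvggvggvgvggvgvggvggvgvggvgv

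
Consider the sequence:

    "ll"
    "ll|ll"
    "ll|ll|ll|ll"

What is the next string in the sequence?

ll|ll|ll|ll|ll|ll|ll|ll

Each string is two copies of the previous one joined by '|'.
One more doubling of ll|ll|ll|ll gives the answer.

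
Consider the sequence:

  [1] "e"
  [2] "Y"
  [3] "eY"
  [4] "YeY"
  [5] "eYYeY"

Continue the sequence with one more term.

YeYeYYeY

This is a Fibonacci-style word recurrence s(k) = s(k−2)·s(k−1): e.g. e·Y = eY.
The next term joins YeY and eYYeY.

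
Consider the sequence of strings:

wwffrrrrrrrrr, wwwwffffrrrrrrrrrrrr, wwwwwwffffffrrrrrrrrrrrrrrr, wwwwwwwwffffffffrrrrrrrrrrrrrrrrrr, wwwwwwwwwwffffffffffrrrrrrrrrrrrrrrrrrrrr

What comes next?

The n-th term is 2n-2 w's then 2n-2 f's then 3n+3 r's, where the shown terms are n = 2, 3, 4, 5, 6.
For the next term, n = 7, so the run lengths are 12, 12, 24.

wwwwwwwwwwwwffffffffffffrrrrrrrrrrrrrrrrrrrrrrrr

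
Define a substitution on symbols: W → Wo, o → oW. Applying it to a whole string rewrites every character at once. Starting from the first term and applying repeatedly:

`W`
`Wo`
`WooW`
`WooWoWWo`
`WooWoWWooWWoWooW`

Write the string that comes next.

WooWoWWooWWoWooWoWWoWooWWooWoWWo

φ(WooWoWWooWWoWooW) expands symbol-by-symbol to Wo oW oW Wo oW Wo Wo oW oW Wo Wo oW Wo oW oW Wo; joining the 16 pieces gives the next term.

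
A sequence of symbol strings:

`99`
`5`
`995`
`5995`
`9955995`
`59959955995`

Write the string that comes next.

This is a Fibonacci-style word recurrence s(k) = s(k−2)·s(k−1): e.g. 99·5 = 995.
So term 7 is 9955995·59959955995.

995599559959955995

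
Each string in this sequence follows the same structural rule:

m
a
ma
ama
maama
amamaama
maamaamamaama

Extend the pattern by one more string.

amamaamamaamaamamaama

Each term (from the third on) is the two preceding terms concatenated in order: term 3 = m·a = ma.
So term 8 is amamaama·maamaamamaama.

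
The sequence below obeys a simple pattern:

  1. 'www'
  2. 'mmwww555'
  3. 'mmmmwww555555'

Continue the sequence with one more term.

mmmmmmwww555555555

Each term wraps the previous one in mm on the left and 555 on the right.
So the next term is mm·mmmmwww555555·555.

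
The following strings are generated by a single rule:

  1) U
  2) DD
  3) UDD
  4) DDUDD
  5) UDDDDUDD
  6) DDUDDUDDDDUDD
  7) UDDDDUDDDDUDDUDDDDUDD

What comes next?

Each term (from the third on) is the two preceding terms concatenated in order: term 3 = U·DD = UDD.
The next term joins DDUDDUDDDDUDD and UDDDDUDDDDUDDUDDDDUDD.

DDUDDUDDDDUDDUDDDDUDDDDUDDUDDDDUDD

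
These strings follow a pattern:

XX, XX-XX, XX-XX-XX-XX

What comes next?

Every step duplicates the string with '-' between the halves.
One more doubling of XX-XX-XX-XX gives the answer.

XX-XX-XX-XX-XX-XX-XX-XX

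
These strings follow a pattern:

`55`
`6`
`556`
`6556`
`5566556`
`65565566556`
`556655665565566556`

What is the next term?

From term 3 onward, concatenate the second-to-last term with the last: 55·6 = 556, 6·556 = 6556, …
Continuing: 65565566556 · 556655665565566556 gives term 8.

65565566556556655665565566556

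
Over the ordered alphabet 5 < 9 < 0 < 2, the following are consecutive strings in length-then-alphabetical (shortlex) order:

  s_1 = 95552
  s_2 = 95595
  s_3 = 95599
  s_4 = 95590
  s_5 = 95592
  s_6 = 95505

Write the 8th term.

95500

Stepping forward 2 times from 95505: 95505 → 95509, then the target.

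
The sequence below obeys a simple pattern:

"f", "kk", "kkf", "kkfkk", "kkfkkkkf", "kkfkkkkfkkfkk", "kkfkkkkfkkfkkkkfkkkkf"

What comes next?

Each term (from the third on) is the previous term followed by the one before it: term 3 = kk·f = kkf.
Continuing: kkfkkkkfkkfkkkkfkkkkf · kkfkkkkfkkfkk gives term 8.

kkfkkkkfkkfkkkkfkkkkfkkfkkkkfkkfkk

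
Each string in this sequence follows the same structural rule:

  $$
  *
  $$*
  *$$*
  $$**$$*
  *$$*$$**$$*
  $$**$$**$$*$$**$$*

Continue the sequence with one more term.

*$$*$$**$$*$$**$$**$$*$$**$$*

From term 3 onward, concatenate the second-to-last term with the last: $$·* = $$*, *·$$* = *$$*, …
The next term joins *$$*$$**$$* and $$**$$**$$*$$**$$*.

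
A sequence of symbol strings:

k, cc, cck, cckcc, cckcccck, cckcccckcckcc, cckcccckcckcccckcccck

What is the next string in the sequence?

cckcccckcckcccckcccckcckcccckcckcc

From term 3 onward, concatenate the last term with the second-to-last: cc·k = cck, cck·cc = cckcc, …
The next term joins cckcccckcckcccckcccck and cckcccckcckcc.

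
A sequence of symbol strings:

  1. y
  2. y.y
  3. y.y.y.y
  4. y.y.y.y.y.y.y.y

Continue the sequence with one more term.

Every step duplicates the string with '.' between the halves.
So the next term is two copies of y.y.y.y.y.y.y.y with '.' between the halves.

y.y.y.y.y.y.y.y.y.y.y.y.y.y.y.y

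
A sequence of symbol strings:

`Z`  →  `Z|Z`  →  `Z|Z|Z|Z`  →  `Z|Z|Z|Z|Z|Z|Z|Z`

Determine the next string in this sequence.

Z|Z|Z|Z|Z|Z|Z|Z|Z|Z|Z|Z|Z|Z|Z|Z

s(k+1) = s(k)·|·s(k) — each term doubles the last with '|' between the halves.
One more doubling of Z|Z|Z|Z|Z|Z|Z|Z gives the answer.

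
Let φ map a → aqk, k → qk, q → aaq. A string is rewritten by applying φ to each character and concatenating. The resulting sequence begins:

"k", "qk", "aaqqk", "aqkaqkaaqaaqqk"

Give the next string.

Replace each of the 14 characters of aqkaqkaaqaaqqk in place — aqk aaq qk aqk aaq qk aqk aqk aaq aqk aqk aaq aaq qk — and concatenate.

aqkaaqqkaqkaaqqkaqkaqkaaqaqkaqkaaqaaqqk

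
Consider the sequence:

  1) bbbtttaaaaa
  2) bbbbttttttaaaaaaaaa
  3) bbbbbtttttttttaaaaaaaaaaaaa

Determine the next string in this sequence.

Term n consists of n+2 b's, followed by 3n t's, followed by 4n+1 a's (n = 1, 2, …).
For the next term, n = 4, so the run lengths are 6, 12, 17.

bbbbbbttttttttttttaaaaaaaaaaaaaaaaa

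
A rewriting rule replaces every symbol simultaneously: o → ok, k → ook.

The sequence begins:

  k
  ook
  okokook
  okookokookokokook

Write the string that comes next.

Rewriting the 17 symbols of okookokookokokook one by one yields ok ook ok ok ook ok ook ok ok ook ok ook ok ook ok ok ook; concatenated:

okookokokookokookokokookokookokookokokook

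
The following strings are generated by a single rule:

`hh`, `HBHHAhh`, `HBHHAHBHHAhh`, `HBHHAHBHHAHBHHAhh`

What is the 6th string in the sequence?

Every step adds HBHHA at the front: s(k+1) = HBHHA·s(k).
From HBHHAHBHHAHBHHAhh, 2 further steps: HBHHAHBHHAHBHHAhh → HBHHAHBHHAHBHHAHBHHAhh → (answer).

HBHHAHBHHAHBHHAHBHHAHBHHAhh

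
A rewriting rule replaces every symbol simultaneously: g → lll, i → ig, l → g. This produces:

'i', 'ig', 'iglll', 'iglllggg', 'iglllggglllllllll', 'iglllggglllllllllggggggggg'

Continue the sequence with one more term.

Replace each of the 26 characters of iglllggglllllllllggggggggg in place — ig lll g g g lll lll lll g g g g g g g g g lll lll lll lll lll lll lll lll lll — and concatenate.

iglllggglllllllllggggggggglllllllllllllllllllllllllll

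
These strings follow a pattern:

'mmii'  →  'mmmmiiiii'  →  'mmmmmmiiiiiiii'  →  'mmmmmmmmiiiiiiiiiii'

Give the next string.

Reading off run lengths: m runs 2, 4, 6, 8; i runs 2, 5, 8, 11 — each is linear in n (n = 1, 2, …).
At n = 5 the blocks have lengths 10, 14.

mmmmmmmmmmiiiiiiiiiiiiii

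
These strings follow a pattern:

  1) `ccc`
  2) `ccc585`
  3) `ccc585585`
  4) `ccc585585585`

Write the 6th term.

Each term is the previous one with 585 appended.
From ccc585585585, 2 further steps: ccc585585585 → ccc585585585585 → (answer).

ccc585585585585585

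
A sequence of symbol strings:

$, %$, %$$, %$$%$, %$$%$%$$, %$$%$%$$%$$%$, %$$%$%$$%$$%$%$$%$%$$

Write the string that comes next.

This is a Fibonacci-style word recurrence s(k) = s(k−1)·s(k−2): e.g. %$·$ = %$$.
Continuing: %$$%$%$$%$$%$%$$%$%$$ · %$$%$%$$%$$%$ gives term 8.

%$$%$%$$%$$%$%$$%$%$$%$$%$%$$%$$%$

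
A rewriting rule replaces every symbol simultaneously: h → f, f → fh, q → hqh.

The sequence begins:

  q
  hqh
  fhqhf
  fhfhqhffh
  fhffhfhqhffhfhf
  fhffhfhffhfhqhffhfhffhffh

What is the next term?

fhffhfhffhffhfhffhfhqhffhfhffhffhfhffhfhf

Applying the rule to each of the 25 symbols of fhffhfhffhfhqhffhfhffhffh gives the pieces fh f fh fh f fh f fh fh f fh f hqh f fh fh f fh f fh fh f fh fh f, which concatenate to the answer.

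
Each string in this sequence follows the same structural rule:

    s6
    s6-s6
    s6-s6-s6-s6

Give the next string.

s(k+1) = s(k)·-·s(k) — each term doubles the last with '-' between the halves.
One more doubling of s6-s6-s6-s6 gives the answer.

s6-s6-s6-s6-s6-s6-s6-s6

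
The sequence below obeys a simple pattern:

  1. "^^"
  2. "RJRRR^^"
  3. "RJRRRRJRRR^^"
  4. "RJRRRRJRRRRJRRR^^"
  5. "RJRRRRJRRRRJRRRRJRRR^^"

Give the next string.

RJRRRRJRRRRJRRRRJRRRRJRRR^^

Every step adds RJRRR at the front: s(k+1) = RJRRR·s(k).
So the next term is RJRRR·RJRRRRJRRRRJRRRRJRRR^^.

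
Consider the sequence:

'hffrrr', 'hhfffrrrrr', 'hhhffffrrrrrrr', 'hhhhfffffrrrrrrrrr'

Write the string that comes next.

hhhhhffffffrrrrrrrrrrr

Reading off run lengths: h runs 1, 2, 3, 4; f runs 2, 3, 4, 5; r runs 3, 5, 7, 9 — each is linear in n (n = 1, 2, …).
Setting n = 5 gives 5, 6, 11 characters in each block.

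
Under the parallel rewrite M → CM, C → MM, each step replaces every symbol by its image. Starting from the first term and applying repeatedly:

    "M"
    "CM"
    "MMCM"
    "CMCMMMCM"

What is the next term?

Expanding CMCMMMCM: C→MM, M→CM, C→MM, M→CM, M→CM, M→CM, C→MM, M→CM. Concatenated: MM CM MM CM CM CM MM CM.

MMCMMMCMCMCMMMCM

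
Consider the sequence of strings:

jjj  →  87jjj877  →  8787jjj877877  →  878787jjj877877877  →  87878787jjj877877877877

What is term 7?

878787878787jjj877877877877877877

Each term wraps the previous one in 87 on the left and 877 on the right.
From 87878787jjj877877877877, 2 further steps: 87878787jjj877877877877 → 8787878787jjj877877877877877 → (answer).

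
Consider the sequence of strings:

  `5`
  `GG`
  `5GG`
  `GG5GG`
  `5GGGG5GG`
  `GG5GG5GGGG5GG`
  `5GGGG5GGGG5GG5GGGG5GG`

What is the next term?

GG5GG5GGGG5GG5GGGG5GGGG5GG5GGGG5GG

From term 3 onward, concatenate the second-to-last term with the last: 5·GG = 5GG, GG·5GG = GG5GG, …
The next term joins GG5GG5GGGG5GG and 5GGGG5GGGG5GG5GGGG5GG.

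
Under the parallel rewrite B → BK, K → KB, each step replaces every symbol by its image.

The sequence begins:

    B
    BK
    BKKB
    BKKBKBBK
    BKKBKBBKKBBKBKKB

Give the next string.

BKKBKBBKKBBKBKKBKBBKBKKBBKKBKBBK

Replace each of the 16 characters of BKKBKBBKKBBKBKKB in place — BK KB KB BK KB BK BK KB KB BK BK KB BK KB KB BK — and concatenate.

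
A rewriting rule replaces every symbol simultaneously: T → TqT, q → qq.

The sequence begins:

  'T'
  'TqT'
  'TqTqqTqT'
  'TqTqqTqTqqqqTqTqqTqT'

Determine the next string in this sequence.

Replace each of the 20 characters of TqTqqTqTqqqqTqTqqTqT in place — TqT qq TqT qq qq TqT qq TqT qq qq qq qq TqT qq TqT qq qq TqT qq TqT — and concatenate.

TqTqqTqTqqqqTqTqqTqTqqqqqqqqTqTqqTqTqqqqTqTqqTqT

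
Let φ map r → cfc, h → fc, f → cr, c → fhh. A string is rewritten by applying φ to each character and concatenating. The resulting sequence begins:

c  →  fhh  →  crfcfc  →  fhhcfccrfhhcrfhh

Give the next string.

crfcfcfhhcrfhhfhhcfccrfcfcfhhcfccrfcfc

φ(fhhcfccrfhhcrfhh) expands symbol-by-symbol to cr fc fc fhh cr fhh fhh cfc cr fc fc fhh cfc cr fc fc; joining the 16 pieces gives the next term.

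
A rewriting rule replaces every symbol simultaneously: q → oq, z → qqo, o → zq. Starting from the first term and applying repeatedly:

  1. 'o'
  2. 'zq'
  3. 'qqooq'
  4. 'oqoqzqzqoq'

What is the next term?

Expanding oqoqzqzqoq: o→zq, q→oq, o→zq, q→oq, z→qqo, q→oq, z→qqo, q→oq, o→zq, q→oq. Concatenated: zq oq zq oq qqo oq qqo oq zq oq.

zqoqzqoqqqooqqqooqzqoq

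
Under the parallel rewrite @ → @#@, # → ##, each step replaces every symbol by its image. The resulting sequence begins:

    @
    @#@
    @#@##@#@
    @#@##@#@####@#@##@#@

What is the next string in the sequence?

Replace each of the 20 characters of @#@##@#@####@#@##@#@ in place — @#@ ## @#@ ## ## @#@ ## @#@ ## ## ## ## @#@ ## @#@ ## ## @#@ ## @#@ — and concatenate.

@#@##@#@####@#@##@#@########@#@##@#@####@#@##@#@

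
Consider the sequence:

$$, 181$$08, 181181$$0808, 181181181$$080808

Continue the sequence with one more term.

181181181181$$08080808

Every step adds 181 to the front and 08 to the end of the previous string.
So the next term is 181·181181181$$080808·08.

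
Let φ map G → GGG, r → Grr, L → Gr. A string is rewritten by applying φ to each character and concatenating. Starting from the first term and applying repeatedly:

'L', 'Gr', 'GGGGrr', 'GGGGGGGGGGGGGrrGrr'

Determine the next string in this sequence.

GGGGGGGGGGGGGGGGGGGGGGGGGGGGGGGGGGGGGGGGrrGrrGGGGrrGrr

Applying the rule to each of the 18 symbols of GGGGGGGGGGGGGrrGrr gives the pieces GGG GGG GGG GGG GGG GGG GGG GGG GGG GGG GGG GGG GGG Grr Grr GGG Grr Grr, which concatenate to the answer.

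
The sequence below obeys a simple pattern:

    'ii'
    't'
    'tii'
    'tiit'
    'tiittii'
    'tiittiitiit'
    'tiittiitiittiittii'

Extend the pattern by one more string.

tiittiitiittiittiitiittiitiit

From term 3 onward, concatenate the last term with the second-to-last: t·ii = tii, tii·t = tiit, …
So term 8 is tiittiitiittiittii·tiittiitiit.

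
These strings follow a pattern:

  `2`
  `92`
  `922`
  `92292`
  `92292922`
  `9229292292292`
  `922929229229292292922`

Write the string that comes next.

9229292292292922929229229292292292

Each term (from the third on) is the previous term followed by the one before it: term 3 = 92·2 = 922.
Continuing: 922929229229292292922 · 9229292292292 gives term 8.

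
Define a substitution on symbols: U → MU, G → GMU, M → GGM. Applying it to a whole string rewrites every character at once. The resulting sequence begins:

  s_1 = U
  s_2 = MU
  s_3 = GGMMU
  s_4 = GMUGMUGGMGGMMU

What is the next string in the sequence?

φ(GMUGMUGGMGGMMU) expands symbol-by-symbol to GMU GGM MU GMU GGM MU GMU GMU GGM GMU GMU GGM GGM MU; joining the 14 pieces gives the next term.

GMUGGMMUGMUGGMMUGMUGMUGGMGMUGMUGGMGGMMU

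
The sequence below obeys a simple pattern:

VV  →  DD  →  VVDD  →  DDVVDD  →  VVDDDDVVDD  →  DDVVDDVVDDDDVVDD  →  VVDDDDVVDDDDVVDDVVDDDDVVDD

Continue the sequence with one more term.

DDVVDDVVDDDDVVDDVVDDDDVVDDDDVVDDVVDDDDVVDD

From term 3 onward, concatenate the second-to-last term with the last: VV·DD = VVDD, DD·VVDD = DDVVDD, …
The next term joins DDVVDDVVDDDDVVDD and VVDDDDVVDDDDVVDDVVDDDDVVDD.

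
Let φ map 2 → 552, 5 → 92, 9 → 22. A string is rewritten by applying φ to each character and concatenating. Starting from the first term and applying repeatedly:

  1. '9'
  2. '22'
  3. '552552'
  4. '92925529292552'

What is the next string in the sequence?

Rewriting the 14 symbols of 92925529292552 one by one yields 22 552 22 552 92 92 552 22 552 22 552 92 92 552; concatenated:

2255222552929255222552225529292552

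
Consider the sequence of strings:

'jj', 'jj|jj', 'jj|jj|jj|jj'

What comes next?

jj|jj|jj|jj|jj|jj|jj|jj

Each string is two copies of the previous one joined by '|'.
One more doubling of jj|jj|jj|jj gives the answer.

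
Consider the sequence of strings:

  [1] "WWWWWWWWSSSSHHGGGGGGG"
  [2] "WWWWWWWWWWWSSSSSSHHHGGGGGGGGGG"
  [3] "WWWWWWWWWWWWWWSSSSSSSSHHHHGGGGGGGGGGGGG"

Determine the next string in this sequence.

WWWWWWWWWWWWWWWWWSSSSSSSSSSHHHHHGGGGGGGGGGGGGGGG

The n-th term is 3n+2 W's then 2n S's then n H's then 3n+1 G's, where the shown terms are n = 2, 3, 4.
For the next term, n = 5, so the run lengths are 17, 10, 5, 16.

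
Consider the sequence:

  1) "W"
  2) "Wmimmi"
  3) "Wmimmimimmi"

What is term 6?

Every step adds mimmi to the end: s(k+1) = s(k)·mimmi.
From Wmimmimimmi, 3 further steps: Wmimmimimmi → Wmimmimimmimimmi → Wmimmimimmimimmimimmi → (answer).

Wmimmimimmimimmimimmimimmi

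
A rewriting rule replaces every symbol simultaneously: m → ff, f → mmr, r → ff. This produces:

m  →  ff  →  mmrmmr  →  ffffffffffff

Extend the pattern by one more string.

Rewriting each symbol of ffffffffffff: f→mmr, f→mmr, f→mmr, f→mmr, f→mmr, f→mmr, f→mmr, f→mmr, f→mmr, f→mmr, f→mmr, f→mmr, which concatenates to mmr mmr mmr mmr mmr mmr mmr mmr mmr mmr mmr mmr.

mmrmmrmmrmmrmmrmmrmmrmmrmmrmmrmmrmmr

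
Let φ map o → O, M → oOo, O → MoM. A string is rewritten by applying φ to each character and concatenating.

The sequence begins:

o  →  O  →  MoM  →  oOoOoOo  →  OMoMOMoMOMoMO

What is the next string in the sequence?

MoMoOoOoOoMoMoOoOoOoMoMoOoOoOoMoM

Replace each of the 13 characters of OMoMOMoMOMoMO in place — MoM oOo O oOo MoM oOo O oOo MoM oOo O oOo MoM — and concatenate.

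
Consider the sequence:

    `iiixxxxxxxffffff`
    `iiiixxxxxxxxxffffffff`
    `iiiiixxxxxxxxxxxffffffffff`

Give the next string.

The n-th term is n i's then 2n+1 x's then 2n f's, where the shown terms are n = 3, 4, 5.
For the next term, n = 6, so the run lengths are 6, 13, 12.

iiiiiixxxxxxxxxxxxxffffffffffff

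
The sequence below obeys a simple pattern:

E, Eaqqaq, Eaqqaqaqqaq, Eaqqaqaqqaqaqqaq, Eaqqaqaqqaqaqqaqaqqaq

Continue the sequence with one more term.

Eaqqaqaqqaqaqqaqaqqaqaqqaq

The strings grow by a fixed suffix aqqaq each time.
So the next term is Eaqqaqaqqaqaqqaqaqqaq·aqqaq.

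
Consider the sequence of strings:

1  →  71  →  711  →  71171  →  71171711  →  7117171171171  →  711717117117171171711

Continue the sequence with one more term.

This is a Fibonacci-style word recurrence s(k) = s(k−1)·s(k−2): e.g. 71·1 = 711.
So term 8 is 711717117117171171711·7117171171171.

7117171171171711717117117171171171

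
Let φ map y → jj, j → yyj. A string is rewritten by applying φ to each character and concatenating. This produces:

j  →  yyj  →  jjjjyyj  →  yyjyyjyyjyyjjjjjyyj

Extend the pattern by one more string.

Rewriting the 19 symbols of yyjyyjyyjyyjjjjjyyj one by one yields jj jj yyj jj jj yyj jj jj yyj jj jj yyj yyj yyj yyj yyj jj jj yyj; concatenated:

jjjjyyjjjjjyyjjjjjyyjjjjjyyjyyjyyjyyjyyjjjjjyyj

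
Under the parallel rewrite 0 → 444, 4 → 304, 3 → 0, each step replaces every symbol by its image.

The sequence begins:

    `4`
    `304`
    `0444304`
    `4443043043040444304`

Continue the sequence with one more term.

Rewriting the 19 symbols of 4443043043040444304 one by one yields 304 304 304 0 444 304 0 444 304 0 444 304 444 304 304 304 0 444 304; concatenated:

3043043040444304044430404443044443043043040444304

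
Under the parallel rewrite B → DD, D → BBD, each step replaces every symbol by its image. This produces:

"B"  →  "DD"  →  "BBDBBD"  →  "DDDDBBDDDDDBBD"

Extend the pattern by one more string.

Rewriting the 14 symbols of DDDDBBDDDDDBBD one by one yields BBD BBD BBD BBD DD DD BBD BBD BBD BBD BBD DD DD BBD; concatenated:

BBDBBDBBDBBDDDDDBBDBBDBBDBBDBBDDDDDBBD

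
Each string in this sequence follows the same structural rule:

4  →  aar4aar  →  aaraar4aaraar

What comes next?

aaraaraar4aaraaraar

s(k+1) = aar·s(k)·aar, so each term gains aar as a prefix and aar as a suffix.
One more step from aaraar4aaraar gives the answer.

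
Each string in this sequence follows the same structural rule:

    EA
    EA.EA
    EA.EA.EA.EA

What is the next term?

s(k+1) = s(k)·.·s(k) — each term doubles the last with '.' between the halves.
Doubling EA.EA.EA.EA with '.' between the halves:

EA.EA.EA.EA.EA.EA.EA.EA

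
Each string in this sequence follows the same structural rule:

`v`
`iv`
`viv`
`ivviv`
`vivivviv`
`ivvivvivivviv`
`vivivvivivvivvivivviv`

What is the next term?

This is a Fibonacci-style word recurrence s(k) = s(k−2)·s(k−1): e.g. v·iv = viv.
The next term joins ivvivvivivviv and vivivvivivvivvivivviv.

ivvivvivivvivvivivvivivvivvivivviv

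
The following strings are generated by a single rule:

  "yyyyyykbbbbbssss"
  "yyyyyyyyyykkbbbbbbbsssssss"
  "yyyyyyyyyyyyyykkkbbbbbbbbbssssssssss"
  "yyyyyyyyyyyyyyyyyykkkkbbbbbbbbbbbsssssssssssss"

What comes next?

yyyyyyyyyyyyyyyyyyyyyykkkkkbbbbbbbbbbbbbssssssssssssssss

Reading off run lengths: y runs 6, 10, 14, 18; k runs 1, 2, 3, 4; b runs 5, 7, 9, 11; s runs 4, 7, 10, 13 — each is linear in n (n = 1, 2, …).
For the next term, n = 5, so the run lengths are 22, 5, 13, 16.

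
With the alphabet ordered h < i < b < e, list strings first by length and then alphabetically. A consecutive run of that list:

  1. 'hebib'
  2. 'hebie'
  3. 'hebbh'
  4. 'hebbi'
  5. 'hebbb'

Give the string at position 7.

Continuing the enumeration 2 steps past hebbb: hebbb → hebbe → (answer).

hebeh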